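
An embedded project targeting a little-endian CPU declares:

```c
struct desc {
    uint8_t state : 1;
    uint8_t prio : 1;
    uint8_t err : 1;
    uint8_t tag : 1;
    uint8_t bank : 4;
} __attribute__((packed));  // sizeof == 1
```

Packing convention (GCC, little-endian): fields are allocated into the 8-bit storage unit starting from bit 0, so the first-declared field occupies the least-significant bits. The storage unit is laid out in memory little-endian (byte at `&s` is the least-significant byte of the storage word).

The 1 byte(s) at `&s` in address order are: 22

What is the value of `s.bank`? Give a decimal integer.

[0]=0x22 (little-endian) → word 0x22
state [0+:1] = (word>>0) & 0x1 = 0
prio [1+:1] = (word>>1) & 0x1 = 1
err [2+:1] = (word>>2) & 0x1 = 0
tag [3+:1] = (word>>3) & 0x1 = 0
bank [4+:4] = (word>>4) & 0xf = 2  ←

2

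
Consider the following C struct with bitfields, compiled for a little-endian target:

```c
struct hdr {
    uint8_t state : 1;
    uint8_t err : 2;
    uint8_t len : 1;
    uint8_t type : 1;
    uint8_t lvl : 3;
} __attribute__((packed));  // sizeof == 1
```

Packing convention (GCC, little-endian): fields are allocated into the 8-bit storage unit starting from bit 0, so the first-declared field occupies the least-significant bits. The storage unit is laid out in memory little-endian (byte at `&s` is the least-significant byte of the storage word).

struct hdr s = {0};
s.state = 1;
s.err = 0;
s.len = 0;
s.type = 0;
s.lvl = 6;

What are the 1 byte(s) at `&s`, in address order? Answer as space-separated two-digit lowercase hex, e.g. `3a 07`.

[0+:1] state=1 & 0x1 = 0x1; word=0x01
[1+:2] err=0 & 0x3 = 0x0; word=0x01
[3+:1] len=0 & 0x1 = 0x0; word=0x01
[4+:1] type=0 & 0x1 = 0x0; word=0x01
[5+:3] lvl=6 & 0x7 = 0x6; word=0xc1
word = 0xc1 → little-endian bytes:
  [0]=0xc1

c1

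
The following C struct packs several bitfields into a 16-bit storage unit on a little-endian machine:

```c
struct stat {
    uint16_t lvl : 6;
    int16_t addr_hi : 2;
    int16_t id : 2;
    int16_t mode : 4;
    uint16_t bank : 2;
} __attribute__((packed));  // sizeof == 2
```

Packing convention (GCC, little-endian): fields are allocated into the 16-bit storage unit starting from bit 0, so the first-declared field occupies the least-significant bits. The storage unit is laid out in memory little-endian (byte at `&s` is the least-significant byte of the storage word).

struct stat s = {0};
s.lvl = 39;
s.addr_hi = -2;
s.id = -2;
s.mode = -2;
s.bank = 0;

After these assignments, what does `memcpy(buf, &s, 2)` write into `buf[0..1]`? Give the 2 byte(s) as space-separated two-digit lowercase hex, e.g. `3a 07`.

lvl (6b) val=39 bits=0x27 at bit 0: 0x0027
addr_hi (2b) val=-2 bits=0x2 at bit 6: 0x00a7
id (2b) val=-2 bits=0x2 at bit 8: 0x02a7
mode (4b) val=-2 bits=0xe at bit 10: 0x3aa7
bank (2b) val=0 bits=0x0 at bit 14: 0x3aa7
word = 0x3aa7 → little-endian bytes:
  [0]=0xa7  [1]=0x3a

a7 3a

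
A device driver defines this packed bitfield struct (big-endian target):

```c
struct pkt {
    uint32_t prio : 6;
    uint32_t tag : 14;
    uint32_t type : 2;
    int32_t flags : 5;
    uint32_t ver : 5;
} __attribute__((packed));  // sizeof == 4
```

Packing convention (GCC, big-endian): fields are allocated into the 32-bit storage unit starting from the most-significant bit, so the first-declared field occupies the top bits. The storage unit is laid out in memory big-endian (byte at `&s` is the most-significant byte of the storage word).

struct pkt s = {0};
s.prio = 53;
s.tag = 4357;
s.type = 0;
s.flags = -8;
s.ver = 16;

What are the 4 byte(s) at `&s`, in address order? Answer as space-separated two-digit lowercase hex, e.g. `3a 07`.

d5 10 53 10

prio:6 = 53 → 0x35 << 26 → word 0xd4000000
tag:14 = 4357 → 0x1105 << 12 → word 0xd5105000
type:2 = 0 → 0x0 << 10 → word 0xd5105000
flags:5 = -8 → 0x18 << 5 → word 0xd5105300
ver:5 = 16 → 0x10 << 0 → word 0xd5105310
word = 0xd5105310 → big-endian bytes:
  [0]=0xd5  [1]=0x10  [2]=0x53  [3]=0x10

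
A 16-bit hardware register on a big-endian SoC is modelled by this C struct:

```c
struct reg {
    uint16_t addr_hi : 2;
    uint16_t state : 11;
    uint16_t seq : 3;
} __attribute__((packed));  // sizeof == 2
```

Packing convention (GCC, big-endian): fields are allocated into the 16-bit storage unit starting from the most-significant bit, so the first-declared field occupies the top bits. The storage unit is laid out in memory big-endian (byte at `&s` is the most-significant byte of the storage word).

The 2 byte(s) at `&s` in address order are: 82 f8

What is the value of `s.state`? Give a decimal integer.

[0]=0x82 [1]=0xf8 (big-endian) → word 0x82f8
addr_hi [14+:2] = (word>>14) & 0x3 = 2
state [3+:11] = (word>>3) & 0x7ff = 95  ←
seq [0+:3] = (word>>0) & 0x7 = 0

95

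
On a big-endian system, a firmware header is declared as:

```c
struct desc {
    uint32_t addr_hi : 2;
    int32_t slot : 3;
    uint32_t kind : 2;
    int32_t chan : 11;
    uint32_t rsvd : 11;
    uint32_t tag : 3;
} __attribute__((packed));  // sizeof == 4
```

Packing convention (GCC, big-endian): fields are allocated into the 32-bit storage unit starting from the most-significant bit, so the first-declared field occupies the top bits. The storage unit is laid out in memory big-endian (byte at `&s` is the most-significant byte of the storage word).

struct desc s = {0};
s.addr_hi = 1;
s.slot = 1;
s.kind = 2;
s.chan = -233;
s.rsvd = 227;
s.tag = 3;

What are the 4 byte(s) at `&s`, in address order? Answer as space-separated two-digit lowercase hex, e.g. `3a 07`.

[30+:2] addr_hi=1 & 0x3 = 0x1; word=0x40000000
[27+:3] slot=1 & 0x7 = 0x1; word=0x48000000
[25+:2] kind=2 & 0x3 = 0x2; word=0x4c000000
[14+:11] chan=-233 & 0x7ff = 0x717; word=0x4dc5c000
[3+:11] rsvd=227 & 0x7ff = 0xe3; word=0x4dc5c718
[0+:3] tag=3 & 0x7 = 0x3; word=0x4dc5c71b
word = 0x4dc5c71b → big-endian bytes:
  [0]=0x4d  [1]=0xc5  [2]=0xc7  [3]=0x1b

4d c5 c7 1b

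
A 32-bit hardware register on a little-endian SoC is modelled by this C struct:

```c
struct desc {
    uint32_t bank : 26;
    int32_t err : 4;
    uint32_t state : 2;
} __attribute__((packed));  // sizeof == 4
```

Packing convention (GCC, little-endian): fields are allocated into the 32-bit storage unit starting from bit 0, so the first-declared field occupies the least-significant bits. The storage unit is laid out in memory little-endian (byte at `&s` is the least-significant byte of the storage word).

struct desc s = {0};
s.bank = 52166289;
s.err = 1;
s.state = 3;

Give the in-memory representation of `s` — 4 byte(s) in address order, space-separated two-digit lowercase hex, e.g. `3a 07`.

[0+:26] bank=52166289 & 0x3ffffff = 0x31bfe91; word=0x031bfe91
[26+:4] err=1 & 0xf = 0x1; word=0x071bfe91
[30+:2] state=3 & 0x3 = 0x3; word=0xc71bfe91
word = 0xc71bfe91 → little-endian bytes:
  [0]=0x91  [1]=0xfe  [2]=0x1b  [3]=0xc7

91 fe 1b c7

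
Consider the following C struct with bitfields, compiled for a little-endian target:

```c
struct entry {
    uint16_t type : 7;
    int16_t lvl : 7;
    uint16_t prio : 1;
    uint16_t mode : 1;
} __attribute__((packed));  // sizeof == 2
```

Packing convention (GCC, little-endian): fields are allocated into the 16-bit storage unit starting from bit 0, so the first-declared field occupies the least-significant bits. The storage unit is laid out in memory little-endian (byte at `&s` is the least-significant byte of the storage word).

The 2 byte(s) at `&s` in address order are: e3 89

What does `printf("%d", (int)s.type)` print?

99

[0]=0xe3 [1]=0x89 (little-endian) → word 0x89e3
type:7 @ bit 0 → (0x89e3>>0)&0x7f = 0x63  ←
lvl:7 @ bit 7 → (0x89e3>>7)&0x7f = 0x13
prio:1 @ bit 14 → (0x89e3>>14)&0x1 = 0x0
mode:1 @ bit 15 → (0x89e3>>15)&0x1 = 0x1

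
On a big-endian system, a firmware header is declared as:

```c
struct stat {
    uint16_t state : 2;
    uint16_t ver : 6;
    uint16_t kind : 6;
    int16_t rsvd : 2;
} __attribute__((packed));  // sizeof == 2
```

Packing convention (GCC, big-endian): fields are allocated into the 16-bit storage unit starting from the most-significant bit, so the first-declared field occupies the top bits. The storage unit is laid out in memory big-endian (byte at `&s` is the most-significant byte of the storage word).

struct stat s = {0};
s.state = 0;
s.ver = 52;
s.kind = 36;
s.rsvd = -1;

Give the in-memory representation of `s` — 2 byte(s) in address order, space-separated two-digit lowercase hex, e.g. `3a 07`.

34 93

state (2b) val=0 bits=0x0 at bit 14: 0x0000
ver (6b) val=52 bits=0x34 at bit 8: 0x3400
kind (6b) val=36 bits=0x24 at bit 2: 0x3490
rsvd (2b) val=-1 bits=0x3 at bit 0: 0x3493
word = 0x3493 → big-endian bytes:
  [0]=0x34  [1]=0x93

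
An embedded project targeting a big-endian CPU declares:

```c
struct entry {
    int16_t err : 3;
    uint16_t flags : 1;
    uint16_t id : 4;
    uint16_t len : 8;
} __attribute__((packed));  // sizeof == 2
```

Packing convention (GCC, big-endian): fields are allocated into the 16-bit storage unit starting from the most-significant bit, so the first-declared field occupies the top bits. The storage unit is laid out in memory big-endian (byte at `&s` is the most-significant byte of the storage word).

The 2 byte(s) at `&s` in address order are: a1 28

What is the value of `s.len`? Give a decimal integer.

[0]=0xa1 [1]=0x28 (big-endian) → word 0xa128
err [13+:3] = (word>>13) & 0x7 = 5
flags [12+:1] = (word>>12) & 0x1 = 0
id [8+:4] = (word>>8) & 0xf = 1
len [0+:8] = (word>>0) & 0xff = 40  ←

40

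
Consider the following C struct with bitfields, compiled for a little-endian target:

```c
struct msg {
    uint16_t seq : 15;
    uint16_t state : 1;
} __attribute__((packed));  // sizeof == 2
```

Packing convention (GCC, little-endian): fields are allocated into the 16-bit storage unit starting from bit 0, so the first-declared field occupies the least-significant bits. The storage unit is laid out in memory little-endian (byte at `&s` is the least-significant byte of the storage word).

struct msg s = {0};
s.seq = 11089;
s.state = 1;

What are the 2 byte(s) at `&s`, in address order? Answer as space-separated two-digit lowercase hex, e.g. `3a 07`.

51 ab

seq (15b) val=11089 bits=0x2b51 at bit 0: 0x2b51
state (1b) val=1 bits=0x1 at bit 15: 0xab51
word = 0xab51 → little-endian bytes:
  [0]=0x51  [1]=0xab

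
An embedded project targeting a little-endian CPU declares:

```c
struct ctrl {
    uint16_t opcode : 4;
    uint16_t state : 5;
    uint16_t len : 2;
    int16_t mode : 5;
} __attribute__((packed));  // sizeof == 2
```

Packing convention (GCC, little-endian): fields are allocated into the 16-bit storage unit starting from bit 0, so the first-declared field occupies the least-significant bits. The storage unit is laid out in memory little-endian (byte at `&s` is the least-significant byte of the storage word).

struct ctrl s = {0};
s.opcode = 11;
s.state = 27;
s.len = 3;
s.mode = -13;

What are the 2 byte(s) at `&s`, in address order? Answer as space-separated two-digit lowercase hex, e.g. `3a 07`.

opcode:4 = 11 → 0xb << 0 → word 0x000b
state:5 = 27 → 0x1b << 4 → word 0x01bb
len:2 = 3 → 0x3 << 9 → word 0x07bb
mode:5 = -13 → 0x13 << 11 → word 0x9fbb
word = 0x9fbb → little-endian bytes:
  [0]=0xbb  [1]=0x9f

bb 9f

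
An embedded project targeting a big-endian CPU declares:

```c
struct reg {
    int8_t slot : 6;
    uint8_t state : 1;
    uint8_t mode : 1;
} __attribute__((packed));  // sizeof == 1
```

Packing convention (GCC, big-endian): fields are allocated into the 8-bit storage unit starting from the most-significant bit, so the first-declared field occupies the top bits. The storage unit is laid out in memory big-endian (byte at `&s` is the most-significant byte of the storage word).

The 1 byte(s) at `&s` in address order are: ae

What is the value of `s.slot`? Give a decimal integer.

-21

[0]=0xae (big-endian) → word 0xae
slot [2+:6] = (word>>2) & 0x3f = 43  ←
state [1+:1] = (word>>1) & 0x1 = 1
mode [0+:1] = (word>>0) & 0x1 = 0
slot signed 6b, MSB=1: 43 - 64 = -21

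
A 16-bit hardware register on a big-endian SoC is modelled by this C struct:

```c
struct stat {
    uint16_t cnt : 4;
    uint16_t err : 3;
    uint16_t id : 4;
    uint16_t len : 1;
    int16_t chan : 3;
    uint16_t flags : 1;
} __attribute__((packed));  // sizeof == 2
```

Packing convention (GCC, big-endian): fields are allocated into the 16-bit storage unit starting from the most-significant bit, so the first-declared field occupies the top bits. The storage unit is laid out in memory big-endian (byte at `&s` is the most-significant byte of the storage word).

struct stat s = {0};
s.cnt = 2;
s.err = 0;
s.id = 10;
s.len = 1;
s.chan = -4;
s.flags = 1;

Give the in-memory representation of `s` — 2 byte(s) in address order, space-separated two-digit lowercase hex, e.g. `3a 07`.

21 59

cnt (4b) val=2 bits=0x2 at bit 12: 0x2000
err (3b) val=0 bits=0x0 at bit 9: 0x2000
id (4b) val=10 bits=0xa at bit 5: 0x2140
len (1b) val=1 bits=0x1 at bit 4: 0x2150
chan (3b) val=-4 bits=0x4 at bit 1: 0x2158
flags (1b) val=1 bits=0x1 at bit 0: 0x2159
word = 0x2159 → big-endian bytes:
  [0]=0x21  [1]=0x59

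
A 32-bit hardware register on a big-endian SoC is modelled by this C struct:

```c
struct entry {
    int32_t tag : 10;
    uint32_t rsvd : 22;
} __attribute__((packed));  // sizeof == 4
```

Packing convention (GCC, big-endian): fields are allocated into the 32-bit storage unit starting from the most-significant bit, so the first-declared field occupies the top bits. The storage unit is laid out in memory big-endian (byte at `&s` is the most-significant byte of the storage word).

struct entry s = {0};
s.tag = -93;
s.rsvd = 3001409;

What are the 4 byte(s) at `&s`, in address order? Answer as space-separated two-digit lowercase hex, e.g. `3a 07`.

tag:10 = -93 → 0x3a3 << 22 → word 0xe8c00000
rsvd:22 = 3001409 → 0x2dcc41 << 0 → word 0xe8edcc41
word = 0xe8edcc41 → big-endian bytes:
  [0]=0xe8  [1]=0xed  [2]=0xcc  [3]=0x41

e8 ed cc 41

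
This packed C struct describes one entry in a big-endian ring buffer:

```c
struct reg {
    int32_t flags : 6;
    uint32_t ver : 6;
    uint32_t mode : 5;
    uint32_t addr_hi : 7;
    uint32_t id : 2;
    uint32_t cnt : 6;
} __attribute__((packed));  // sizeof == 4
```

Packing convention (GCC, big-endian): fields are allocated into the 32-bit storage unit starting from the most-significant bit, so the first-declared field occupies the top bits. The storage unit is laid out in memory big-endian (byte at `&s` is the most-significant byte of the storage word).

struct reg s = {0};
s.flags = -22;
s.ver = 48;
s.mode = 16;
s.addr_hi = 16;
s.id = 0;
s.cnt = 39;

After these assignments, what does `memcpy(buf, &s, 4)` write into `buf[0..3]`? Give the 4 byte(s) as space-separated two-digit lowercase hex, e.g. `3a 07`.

flags:6 = -22 → 0x2a << 26 → word 0xa8000000
ver:6 = 48 → 0x30 << 20 → word 0xab000000
mode:5 = 16 → 0x10 << 15 → word 0xab080000
addr_hi:7 = 16 → 0x10 << 8 → word 0xab081000
id:2 = 0 → 0x0 << 6 → word 0xab081000
cnt:6 = 39 → 0x27 << 0 → word 0xab081027
word = 0xab081027 → big-endian bytes:
  [0]=0xab  [1]=0x08  [2]=0x10  [3]=0x27

ab 08 10 27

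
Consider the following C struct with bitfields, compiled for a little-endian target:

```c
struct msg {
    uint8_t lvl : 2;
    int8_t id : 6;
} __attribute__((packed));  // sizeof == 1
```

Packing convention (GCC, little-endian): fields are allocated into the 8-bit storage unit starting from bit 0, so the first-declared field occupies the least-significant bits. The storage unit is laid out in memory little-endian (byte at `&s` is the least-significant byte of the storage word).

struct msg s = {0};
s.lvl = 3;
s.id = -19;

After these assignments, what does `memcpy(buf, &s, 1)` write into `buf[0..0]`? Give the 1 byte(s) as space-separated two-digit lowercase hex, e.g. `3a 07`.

lvl:2 = 3 → 0x3 << 0 → word 0x03
id:6 = -19 → 0x2d << 2 → word 0xb7
word = 0xb7 → little-endian bytes:
  [0]=0xb7

b7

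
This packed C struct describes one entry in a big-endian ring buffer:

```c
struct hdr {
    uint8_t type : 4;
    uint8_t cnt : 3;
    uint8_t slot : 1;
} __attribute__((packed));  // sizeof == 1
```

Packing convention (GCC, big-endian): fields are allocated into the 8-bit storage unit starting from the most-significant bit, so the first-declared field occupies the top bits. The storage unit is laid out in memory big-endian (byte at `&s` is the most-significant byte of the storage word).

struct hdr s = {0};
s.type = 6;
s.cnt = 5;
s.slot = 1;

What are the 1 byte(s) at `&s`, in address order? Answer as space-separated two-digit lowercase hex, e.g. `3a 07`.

type (4b) val=6 bits=0x6 at bit 4: 0x60
cnt (3b) val=5 bits=0x5 at bit 1: 0x6a
slot (1b) val=1 bits=0x1 at bit 0: 0x6b
word = 0x6b → big-endian bytes:
  [0]=0x6b

6b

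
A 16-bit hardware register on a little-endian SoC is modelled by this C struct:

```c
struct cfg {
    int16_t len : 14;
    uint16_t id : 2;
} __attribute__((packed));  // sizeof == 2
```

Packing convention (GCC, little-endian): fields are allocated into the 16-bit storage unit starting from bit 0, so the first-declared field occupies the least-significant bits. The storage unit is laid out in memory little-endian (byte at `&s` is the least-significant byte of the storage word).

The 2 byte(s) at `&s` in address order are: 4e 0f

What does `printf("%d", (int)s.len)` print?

[0]=0x4e [1]=0x0f (little-endian) → word 0x0f4e
len [0+:14] = (word>>0) & 0x3fff = 3918  ←
id [14+:2] = (word>>14) & 0x3 = 0
len signed 14b, MSB=0: value = 3918

3918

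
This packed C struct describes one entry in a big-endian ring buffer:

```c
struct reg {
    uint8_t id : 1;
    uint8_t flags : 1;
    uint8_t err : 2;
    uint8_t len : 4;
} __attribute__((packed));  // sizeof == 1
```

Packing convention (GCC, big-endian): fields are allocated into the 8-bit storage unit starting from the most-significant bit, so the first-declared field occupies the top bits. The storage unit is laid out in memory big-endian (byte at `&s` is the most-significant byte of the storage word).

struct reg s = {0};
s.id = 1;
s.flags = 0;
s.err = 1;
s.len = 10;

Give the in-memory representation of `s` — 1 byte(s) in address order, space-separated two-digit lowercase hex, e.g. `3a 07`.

9a

id (1b) val=1 bits=0x1 at bit 7: 0x80
flags (1b) val=0 bits=0x0 at bit 6: 0x80
err (2b) val=1 bits=0x1 at bit 4: 0x90
len (4b) val=10 bits=0xa at bit 0: 0x9a
word = 0x9a → big-endian bytes:
  [0]=0x9a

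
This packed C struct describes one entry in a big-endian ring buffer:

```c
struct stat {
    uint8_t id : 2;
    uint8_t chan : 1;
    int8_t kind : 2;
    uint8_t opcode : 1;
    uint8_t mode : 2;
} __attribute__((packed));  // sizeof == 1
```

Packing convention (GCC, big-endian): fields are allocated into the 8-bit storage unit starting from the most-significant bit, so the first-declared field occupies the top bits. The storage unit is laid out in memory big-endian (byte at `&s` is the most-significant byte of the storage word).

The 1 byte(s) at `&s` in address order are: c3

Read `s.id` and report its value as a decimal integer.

[0]=0xc3 (big-endian) → word 0xc3
id [6+:2] = (word>>6) & 0x3 = 3  ←
chan [5+:1] = (word>>5) & 0x1 = 0
kind [3+:2] = (word>>3) & 0x3 = 0
opcode [2+:1] = (word>>2) & 0x1 = 0
mode [0+:2] = (word>>0) & 0x3 = 3

3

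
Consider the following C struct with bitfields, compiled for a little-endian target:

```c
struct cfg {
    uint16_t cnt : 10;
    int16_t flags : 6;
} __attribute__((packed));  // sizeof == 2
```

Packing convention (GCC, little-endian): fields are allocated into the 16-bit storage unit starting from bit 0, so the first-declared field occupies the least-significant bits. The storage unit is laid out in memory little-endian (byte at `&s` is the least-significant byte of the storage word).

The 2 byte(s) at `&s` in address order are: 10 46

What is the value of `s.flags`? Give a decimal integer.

17

[0]=0x10 [1]=0x46 (little-endian) → word 0x4610
cnt:10 @ bit 0 → (0x4610>>0)&0x3ff = 0x210
flags:6 @ bit 10 → (0x4610>>10)&0x3f = 0x11  ←
flags signed 6b, MSB=0: value = 17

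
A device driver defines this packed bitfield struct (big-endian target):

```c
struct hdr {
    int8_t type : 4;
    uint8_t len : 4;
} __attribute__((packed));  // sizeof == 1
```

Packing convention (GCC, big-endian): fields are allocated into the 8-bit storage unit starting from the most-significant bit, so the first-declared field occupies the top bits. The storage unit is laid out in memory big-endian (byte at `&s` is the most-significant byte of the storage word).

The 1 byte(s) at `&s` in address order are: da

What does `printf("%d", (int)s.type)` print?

-3

[0]=0xda (big-endian) → word 0xda
type [4+:4] = (word>>4) & 0xf = 13  ←
len [0+:4] = (word>>0) & 0xf = 10
type signed 4b, MSB=1: 13 - 16 = -3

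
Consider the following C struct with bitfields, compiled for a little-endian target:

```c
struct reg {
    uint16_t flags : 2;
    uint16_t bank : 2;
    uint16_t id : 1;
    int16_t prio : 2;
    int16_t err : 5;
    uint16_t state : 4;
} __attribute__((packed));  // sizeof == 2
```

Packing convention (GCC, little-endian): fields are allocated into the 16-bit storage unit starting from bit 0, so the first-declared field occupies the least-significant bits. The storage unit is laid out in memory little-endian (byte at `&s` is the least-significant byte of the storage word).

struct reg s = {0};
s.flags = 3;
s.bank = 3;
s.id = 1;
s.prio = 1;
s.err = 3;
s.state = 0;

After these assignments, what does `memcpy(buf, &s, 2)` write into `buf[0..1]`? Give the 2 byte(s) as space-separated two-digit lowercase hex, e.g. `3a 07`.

bf 01

[0+:2] flags=3 & 0x3 = 0x3; word=0x0003
[2+:2] bank=3 & 0x3 = 0x3; word=0x000f
[4+:1] id=1 & 0x1 = 0x1; word=0x001f
[5+:2] prio=1 & 0x3 = 0x1; word=0x003f
[7+:5] err=3 & 0x1f = 0x3; word=0x01bf
[12+:4] state=0 & 0xf = 0x0; word=0x01bf
word = 0x01bf → little-endian bytes:
  [0]=0xbf  [1]=0x01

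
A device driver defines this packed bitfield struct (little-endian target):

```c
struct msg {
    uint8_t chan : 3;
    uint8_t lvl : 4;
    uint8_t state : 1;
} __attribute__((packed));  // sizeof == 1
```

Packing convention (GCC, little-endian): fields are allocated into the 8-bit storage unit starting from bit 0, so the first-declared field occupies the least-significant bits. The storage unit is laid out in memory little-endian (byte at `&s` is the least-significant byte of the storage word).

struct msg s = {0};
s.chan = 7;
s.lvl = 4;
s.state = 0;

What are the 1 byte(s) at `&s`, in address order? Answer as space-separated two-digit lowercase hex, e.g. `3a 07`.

chan (3b) val=7 bits=0x7 at bit 0: 0x07
lvl (4b) val=4 bits=0x4 at bit 3: 0x27
state (1b) val=0 bits=0x0 at bit 7: 0x27
word = 0x27 → little-endian bytes:
  [0]=0x27

27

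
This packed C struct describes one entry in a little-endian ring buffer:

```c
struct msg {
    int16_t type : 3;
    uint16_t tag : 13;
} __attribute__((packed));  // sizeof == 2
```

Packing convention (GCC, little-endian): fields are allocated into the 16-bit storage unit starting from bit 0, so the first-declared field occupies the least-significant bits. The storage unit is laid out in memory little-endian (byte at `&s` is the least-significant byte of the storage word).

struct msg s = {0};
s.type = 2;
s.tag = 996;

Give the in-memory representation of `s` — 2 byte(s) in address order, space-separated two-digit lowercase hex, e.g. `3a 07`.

type (3b) val=2 bits=0x2 at bit 0: 0x0002
tag (13b) val=996 bits=0x3e4 at bit 3: 0x1f22
word = 0x1f22 → little-endian bytes:
  [0]=0x22  [1]=0x1f

22 1f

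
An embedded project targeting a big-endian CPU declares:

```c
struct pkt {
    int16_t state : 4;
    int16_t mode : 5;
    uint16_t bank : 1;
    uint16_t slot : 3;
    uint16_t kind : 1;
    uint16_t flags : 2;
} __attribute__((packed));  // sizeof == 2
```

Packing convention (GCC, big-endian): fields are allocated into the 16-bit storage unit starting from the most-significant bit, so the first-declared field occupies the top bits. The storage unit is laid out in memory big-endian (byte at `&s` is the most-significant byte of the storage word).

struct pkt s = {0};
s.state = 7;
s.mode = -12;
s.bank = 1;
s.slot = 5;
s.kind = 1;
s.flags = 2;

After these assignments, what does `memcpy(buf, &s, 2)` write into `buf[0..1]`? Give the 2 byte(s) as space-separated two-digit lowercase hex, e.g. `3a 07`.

[12+:4] state=7 & 0xf = 0x7; word=0x7000
[7+:5] mode=-12 & 0x1f = 0x14; word=0x7a00
[6+:1] bank=1 & 0x1 = 0x1; word=0x7a40
[3+:3] slot=5 & 0x7 = 0x5; word=0x7a68
[2+:1] kind=1 & 0x1 = 0x1; word=0x7a6c
[0+:2] flags=2 & 0x3 = 0x2; word=0x7a6e
word = 0x7a6e → big-endian bytes:
  [0]=0x7a  [1]=0x6e

7a 6e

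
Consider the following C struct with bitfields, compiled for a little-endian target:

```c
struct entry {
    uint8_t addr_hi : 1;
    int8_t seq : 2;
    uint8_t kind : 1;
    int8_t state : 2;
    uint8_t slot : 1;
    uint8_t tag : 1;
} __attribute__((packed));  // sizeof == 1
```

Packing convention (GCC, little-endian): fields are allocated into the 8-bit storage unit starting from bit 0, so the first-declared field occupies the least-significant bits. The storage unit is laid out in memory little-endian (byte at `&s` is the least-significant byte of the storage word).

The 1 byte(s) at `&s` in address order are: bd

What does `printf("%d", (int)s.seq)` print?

[0]=0xbd (little-endian) → word 0xbd
addr_hi [0+:1] = (word>>0) & 0x1 = 1
seq [1+:2] = (word>>1) & 0x3 = 2  ←
kind [3+:1] = (word>>3) & 0x1 = 1
state [4+:2] = (word>>4) & 0x3 = 3
slot [6+:1] = (word>>6) & 0x1 = 0
tag [7+:1] = (word>>7) & 0x1 = 1
seq signed 2b, MSB=1: 2 - 4 = -2

-2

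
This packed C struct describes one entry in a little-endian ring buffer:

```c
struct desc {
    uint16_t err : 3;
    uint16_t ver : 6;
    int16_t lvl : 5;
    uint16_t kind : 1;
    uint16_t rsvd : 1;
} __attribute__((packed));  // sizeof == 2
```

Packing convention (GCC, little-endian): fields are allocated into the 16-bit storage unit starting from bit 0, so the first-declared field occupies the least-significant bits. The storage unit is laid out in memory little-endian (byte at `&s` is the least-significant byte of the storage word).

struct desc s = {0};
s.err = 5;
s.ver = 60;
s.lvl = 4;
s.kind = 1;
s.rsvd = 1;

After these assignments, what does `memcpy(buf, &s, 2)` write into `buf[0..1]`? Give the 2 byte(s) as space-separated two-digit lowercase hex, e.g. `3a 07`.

e5 c9

err:3 = 5 → 0x5 << 0 → word 0x0005
ver:6 = 60 → 0x3c << 3 → word 0x01e5
lvl:5 = 4 → 0x4 << 9 → word 0x09e5
kind:1 = 1 → 0x1 << 14 → word 0x49e5
rsvd:1 = 1 → 0x1 << 15 → word 0xc9e5
word = 0xc9e5 → little-endian bytes:
  [0]=0xe5  [1]=0xc9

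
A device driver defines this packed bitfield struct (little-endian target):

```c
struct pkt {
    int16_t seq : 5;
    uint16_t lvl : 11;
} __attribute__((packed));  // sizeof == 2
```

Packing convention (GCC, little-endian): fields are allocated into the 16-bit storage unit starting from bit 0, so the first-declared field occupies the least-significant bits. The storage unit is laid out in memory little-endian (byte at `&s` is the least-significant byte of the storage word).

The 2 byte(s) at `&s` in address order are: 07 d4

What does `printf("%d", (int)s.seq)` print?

[0]=0x07 [1]=0xd4 (little-endian) → word 0xd407
seq [0+:5] = (word>>0) & 0x1f = 7  ←
lvl [5+:11] = (word>>5) & 0x7ff = 1696
seq signed 5b, MSB=0: value = 7

7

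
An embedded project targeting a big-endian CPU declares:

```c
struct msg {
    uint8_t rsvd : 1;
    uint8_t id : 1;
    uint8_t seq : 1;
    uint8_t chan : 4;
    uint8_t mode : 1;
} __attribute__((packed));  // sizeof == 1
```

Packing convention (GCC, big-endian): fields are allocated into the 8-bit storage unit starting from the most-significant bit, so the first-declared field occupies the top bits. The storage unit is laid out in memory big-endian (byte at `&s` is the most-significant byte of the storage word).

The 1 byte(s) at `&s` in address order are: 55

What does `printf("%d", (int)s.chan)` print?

10

[0]=0x55 (big-endian) → word 0x55
rsvd [7+:1] = (word>>7) & 0x1 = 0
id [6+:1] = (word>>6) & 0x1 = 1
seq [5+:1] = (word>>5) & 0x1 = 0
chan [1+:4] = (word>>1) & 0xf = 10  ←
mode [0+:1] = (word>>0) & 0x1 = 1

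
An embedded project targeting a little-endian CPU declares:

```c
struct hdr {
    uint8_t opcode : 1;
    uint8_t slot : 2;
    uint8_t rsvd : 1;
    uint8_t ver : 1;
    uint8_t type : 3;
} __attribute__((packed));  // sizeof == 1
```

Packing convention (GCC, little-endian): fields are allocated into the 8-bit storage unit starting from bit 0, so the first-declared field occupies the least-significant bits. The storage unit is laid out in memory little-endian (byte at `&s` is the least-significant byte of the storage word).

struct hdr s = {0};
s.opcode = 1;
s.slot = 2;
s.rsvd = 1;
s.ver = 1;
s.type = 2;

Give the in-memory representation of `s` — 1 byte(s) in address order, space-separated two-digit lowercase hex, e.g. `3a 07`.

5d

opcode:1 = 1 → 0x1 << 0 → word 0x01
slot:2 = 2 → 0x2 << 1 → word 0x05
rsvd:1 = 1 → 0x1 << 3 → word 0x0d
ver:1 = 1 → 0x1 << 4 → word 0x1d
type:3 = 2 → 0x2 << 5 → word 0x5d
word = 0x5d → little-endian bytes:
  [0]=0x5d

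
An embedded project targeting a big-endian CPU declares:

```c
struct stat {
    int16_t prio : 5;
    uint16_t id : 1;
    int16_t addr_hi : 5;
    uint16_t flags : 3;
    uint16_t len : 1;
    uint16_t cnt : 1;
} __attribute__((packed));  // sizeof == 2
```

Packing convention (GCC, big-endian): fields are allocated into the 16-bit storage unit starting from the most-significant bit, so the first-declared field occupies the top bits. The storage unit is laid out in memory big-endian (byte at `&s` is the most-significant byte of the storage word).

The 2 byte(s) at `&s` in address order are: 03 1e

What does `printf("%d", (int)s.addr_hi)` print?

[0]=0x03 [1]=0x1e (big-endian) → word 0x031e
prio [11+:5] = (word>>11) & 0x1f = 0
id [10+:1] = (word>>10) & 0x1 = 0
addr_hi [5+:5] = (word>>5) & 0x1f = 24  ←
flags [2+:3] = (word>>2) & 0x7 = 7
len [1+:1] = (word>>1) & 0x1 = 1
cnt [0+:1] = (word>>0) & 0x1 = 0
addr_hi signed 5b, MSB=1: 24 - 32 = -8

-8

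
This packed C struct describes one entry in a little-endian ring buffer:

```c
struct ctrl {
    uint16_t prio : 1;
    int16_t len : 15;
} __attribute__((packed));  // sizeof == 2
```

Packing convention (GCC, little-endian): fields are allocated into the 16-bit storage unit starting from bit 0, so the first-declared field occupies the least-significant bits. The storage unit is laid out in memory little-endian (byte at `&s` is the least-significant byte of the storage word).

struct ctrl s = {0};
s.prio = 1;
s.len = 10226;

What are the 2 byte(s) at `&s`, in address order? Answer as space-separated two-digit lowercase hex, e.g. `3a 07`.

e5 4f

[0+:1] prio=1 & 0x1 = 0x1; word=0x0001
[1+:15] len=10226 & 0x7fff = 0x27f2; word=0x4fe5
word = 0x4fe5 → little-endian bytes:
  [0]=0xe5  [1]=0x4f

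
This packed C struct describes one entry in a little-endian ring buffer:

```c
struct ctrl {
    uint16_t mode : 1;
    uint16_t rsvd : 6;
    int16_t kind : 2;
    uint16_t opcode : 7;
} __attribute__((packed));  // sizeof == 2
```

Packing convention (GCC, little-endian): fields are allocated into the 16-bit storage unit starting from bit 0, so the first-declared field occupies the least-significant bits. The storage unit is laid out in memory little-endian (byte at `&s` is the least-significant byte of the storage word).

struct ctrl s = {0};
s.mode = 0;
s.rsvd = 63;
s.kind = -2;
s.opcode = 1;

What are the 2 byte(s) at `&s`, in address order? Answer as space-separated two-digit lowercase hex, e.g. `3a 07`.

7e 03

[0+:1] mode=0 & 0x1 = 0x0; word=0x0000
[1+:6] rsvd=63 & 0x3f = 0x3f; word=0x007e
[7+:2] kind=-2 & 0x3 = 0x2; word=0x017e
[9+:7] opcode=1 & 0x7f = 0x1; word=0x037e
word = 0x037e → little-endian bytes:
  [0]=0x7e  [1]=0x03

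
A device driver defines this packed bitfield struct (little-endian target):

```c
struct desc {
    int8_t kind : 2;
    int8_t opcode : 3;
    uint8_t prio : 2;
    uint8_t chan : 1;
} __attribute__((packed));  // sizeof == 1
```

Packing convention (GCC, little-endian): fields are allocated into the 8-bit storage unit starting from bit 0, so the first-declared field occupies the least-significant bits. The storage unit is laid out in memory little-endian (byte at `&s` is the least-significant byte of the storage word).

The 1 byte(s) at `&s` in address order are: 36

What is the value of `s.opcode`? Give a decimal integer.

[0]=0x36 (little-endian) → word 0x36
kind [0+:2] = (word>>0) & 0x3 = 2
opcode [2+:3] = (word>>2) & 0x7 = 5  ←
prio [5+:2] = (word>>5) & 0x3 = 1
chan [7+:1] = (word>>7) & 0x1 = 0
opcode signed 3b, MSB=1: 5 - 8 = -3

-3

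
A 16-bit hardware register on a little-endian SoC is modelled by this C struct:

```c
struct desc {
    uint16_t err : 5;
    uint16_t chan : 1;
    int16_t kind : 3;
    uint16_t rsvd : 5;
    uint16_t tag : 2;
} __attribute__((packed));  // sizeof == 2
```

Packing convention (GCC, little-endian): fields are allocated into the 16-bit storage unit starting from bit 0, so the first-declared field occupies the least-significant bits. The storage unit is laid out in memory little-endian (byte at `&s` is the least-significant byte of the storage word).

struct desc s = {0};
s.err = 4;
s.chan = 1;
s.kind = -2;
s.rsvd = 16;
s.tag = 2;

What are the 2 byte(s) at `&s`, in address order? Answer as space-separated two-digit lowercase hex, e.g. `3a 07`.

a4 a1

[0+:5] err=4 & 0x1f = 0x4; word=0x0004
[5+:1] chan=1 & 0x1 = 0x1; word=0x0024
[6+:3] kind=-2 & 0x7 = 0x6; word=0x01a4
[9+:5] rsvd=16 & 0x1f = 0x10; word=0x21a4
[14+:2] tag=2 & 0x3 = 0x2; word=0xa1a4
word = 0xa1a4 → little-endian bytes:
  [0]=0xa4  [1]=0xa1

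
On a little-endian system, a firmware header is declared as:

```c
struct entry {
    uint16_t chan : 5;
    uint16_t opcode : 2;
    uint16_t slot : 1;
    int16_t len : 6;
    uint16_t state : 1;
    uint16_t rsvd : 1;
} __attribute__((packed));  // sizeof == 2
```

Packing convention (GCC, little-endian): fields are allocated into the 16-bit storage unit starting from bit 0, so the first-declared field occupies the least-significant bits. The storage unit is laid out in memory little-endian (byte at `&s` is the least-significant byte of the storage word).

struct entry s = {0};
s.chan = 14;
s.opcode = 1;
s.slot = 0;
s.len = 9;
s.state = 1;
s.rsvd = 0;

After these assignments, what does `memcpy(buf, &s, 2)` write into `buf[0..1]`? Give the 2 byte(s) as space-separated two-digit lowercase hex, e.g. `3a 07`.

chan:5 = 14 → 0xe << 0 → word 0x000e
opcode:2 = 1 → 0x1 << 5 → word 0x002e
slot:1 = 0 → 0x0 << 7 → word 0x002e
len:6 = 9 → 0x9 << 8 → word 0x092e
state:1 = 1 → 0x1 << 14 → word 0x492e
rsvd:1 = 0 → 0x0 << 15 → word 0x492e
word = 0x492e → little-endian bytes:
  [0]=0x2e  [1]=0x49

2e 49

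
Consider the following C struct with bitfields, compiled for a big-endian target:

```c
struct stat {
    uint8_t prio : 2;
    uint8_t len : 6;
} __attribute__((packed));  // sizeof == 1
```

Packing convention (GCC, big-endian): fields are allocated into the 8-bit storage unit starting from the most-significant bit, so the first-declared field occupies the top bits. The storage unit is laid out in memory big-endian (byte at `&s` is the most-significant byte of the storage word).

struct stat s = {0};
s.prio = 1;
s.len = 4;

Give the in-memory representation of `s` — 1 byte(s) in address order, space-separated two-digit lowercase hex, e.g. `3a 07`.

44

prio (2b) val=1 bits=0x1 at bit 6: 0x40
len (6b) val=4 bits=0x4 at bit 0: 0x44
word = 0x44 → big-endian bytes:
  [0]=0x44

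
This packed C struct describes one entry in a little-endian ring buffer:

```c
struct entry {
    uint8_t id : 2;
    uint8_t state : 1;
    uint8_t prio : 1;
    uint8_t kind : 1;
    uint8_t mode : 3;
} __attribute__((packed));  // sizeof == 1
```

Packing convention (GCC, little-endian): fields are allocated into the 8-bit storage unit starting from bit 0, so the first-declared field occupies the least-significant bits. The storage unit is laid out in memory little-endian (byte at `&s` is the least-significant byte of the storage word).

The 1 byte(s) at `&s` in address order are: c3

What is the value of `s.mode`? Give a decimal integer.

[0]=0xc3 (little-endian) → word 0xc3
id:2 @ bit 0 → (0xc3>>0)&0x3 = 0x3
state:1 @ bit 2 → (0xc3>>2)&0x1 = 0x0
prio:1 @ bit 3 → (0xc3>>3)&0x1 = 0x0
kind:1 @ bit 4 → (0xc3>>4)&0x1 = 0x0
mode:3 @ bit 5 → (0xc3>>5)&0x7 = 0x6  ←

6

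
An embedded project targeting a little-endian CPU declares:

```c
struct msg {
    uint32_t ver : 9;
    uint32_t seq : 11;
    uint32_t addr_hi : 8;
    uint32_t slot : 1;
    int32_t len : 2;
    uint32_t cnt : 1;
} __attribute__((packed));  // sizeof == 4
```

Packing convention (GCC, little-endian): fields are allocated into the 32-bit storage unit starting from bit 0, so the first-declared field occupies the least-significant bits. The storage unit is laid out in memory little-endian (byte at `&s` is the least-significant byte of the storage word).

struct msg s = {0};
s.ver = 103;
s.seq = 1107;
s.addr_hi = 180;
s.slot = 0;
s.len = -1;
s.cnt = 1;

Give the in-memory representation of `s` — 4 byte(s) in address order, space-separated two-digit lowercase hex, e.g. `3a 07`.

67 a6 48 eb

[0+:9] ver=103 & 0x1ff = 0x67; word=0x00000067
[9+:11] seq=1107 & 0x7ff = 0x453; word=0x0008a667
[20+:8] addr_hi=180 & 0xff = 0xb4; word=0x0b48a667
[28+:1] slot=0 & 0x1 = 0x0; word=0x0b48a667
[29+:2] len=-1 & 0x3 = 0x3; word=0x6b48a667
[31+:1] cnt=1 & 0x1 = 0x1; word=0xeb48a667
word = 0xeb48a667 → little-endian bytes:
  [0]=0x67  [1]=0xa6  [2]=0x48  [3]=0xeb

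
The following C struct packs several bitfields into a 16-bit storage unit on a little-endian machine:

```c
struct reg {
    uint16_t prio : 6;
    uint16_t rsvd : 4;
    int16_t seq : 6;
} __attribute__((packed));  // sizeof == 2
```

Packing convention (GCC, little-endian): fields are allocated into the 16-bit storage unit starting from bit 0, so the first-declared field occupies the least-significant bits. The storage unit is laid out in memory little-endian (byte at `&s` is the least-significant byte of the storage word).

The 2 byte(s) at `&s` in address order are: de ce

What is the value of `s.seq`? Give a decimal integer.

-13

[0]=0xde [1]=0xce (little-endian) → word 0xcede
prio:6 @ bit 0 → (0xcede>>0)&0x3f = 0x1e
rsvd:4 @ bit 6 → (0xcede>>6)&0xf = 0xb
seq:6 @ bit 10 → (0xcede>>10)&0x3f = 0x33  ←
seq signed 6b, MSB=1: 51 - 64 = -13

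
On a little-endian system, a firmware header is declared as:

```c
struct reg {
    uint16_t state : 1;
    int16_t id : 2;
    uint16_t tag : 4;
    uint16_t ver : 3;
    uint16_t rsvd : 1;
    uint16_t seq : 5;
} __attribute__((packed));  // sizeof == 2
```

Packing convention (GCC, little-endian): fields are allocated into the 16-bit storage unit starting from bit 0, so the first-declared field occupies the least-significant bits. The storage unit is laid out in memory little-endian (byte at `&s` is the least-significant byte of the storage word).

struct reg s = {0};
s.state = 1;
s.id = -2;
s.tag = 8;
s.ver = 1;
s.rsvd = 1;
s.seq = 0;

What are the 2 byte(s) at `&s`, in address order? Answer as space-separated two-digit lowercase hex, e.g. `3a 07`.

[0+:1] state=1 & 0x1 = 0x1; word=0x0001
[1+:2] id=-2 & 0x3 = 0x2; word=0x0005
[3+:4] tag=8 & 0xf = 0x8; word=0x0045
[7+:3] ver=1 & 0x7 = 0x1; word=0x00c5
[10+:1] rsvd=1 & 0x1 = 0x1; word=0x04c5
[11+:5] seq=0 & 0x1f = 0x0; word=0x04c5
word = 0x04c5 → little-endian bytes:
  [0]=0xc5  [1]=0x04

c5 04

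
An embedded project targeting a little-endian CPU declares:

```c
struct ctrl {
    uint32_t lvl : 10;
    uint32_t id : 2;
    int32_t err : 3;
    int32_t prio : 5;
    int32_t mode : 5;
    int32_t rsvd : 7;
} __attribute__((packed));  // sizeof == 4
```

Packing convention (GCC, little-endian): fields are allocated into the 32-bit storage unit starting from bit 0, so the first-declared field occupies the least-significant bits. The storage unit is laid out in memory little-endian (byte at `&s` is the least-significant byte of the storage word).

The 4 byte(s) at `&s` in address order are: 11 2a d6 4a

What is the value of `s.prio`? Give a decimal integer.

[0]=0x11 [1]=0x2a [2]=0xd6 [3]=0x4a (little-endian) → word 0x4ad62a11
lvl [0+:10] = (word>>0) & 0x3ff = 529
id [10+:2] = (word>>10) & 0x3 = 2
err [12+:3] = (word>>12) & 0x7 = 2
prio [15+:5] = (word>>15) & 0x1f = 12  ←
mode [20+:5] = (word>>20) & 0x1f = 13
rsvd [25+:7] = (word>>25) & 0x7f = 37
prio signed 5b, MSB=0: value = 12

12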